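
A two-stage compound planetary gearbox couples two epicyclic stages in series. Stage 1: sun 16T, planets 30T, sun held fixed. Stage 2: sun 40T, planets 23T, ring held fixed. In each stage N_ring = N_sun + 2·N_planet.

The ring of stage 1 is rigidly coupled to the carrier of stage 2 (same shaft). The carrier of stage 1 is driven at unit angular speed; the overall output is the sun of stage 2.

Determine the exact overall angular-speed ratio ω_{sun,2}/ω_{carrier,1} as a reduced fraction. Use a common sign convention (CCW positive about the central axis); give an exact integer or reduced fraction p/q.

Stage 1: N_ring = 16 + 2·30 = 76
Stage 1: 16(ω_s−ω_c) = −76(ω_r−ω_c),  ω_s=0, ω_c=1
Stage 1: ω_r = 1 − (16/76)(0−1) = 23/19
  ⇒ ω_r¹/ω_c¹ = 23/19
Stage 2: N_ring = 40 + 2·23 = 86
Stage 2: 40(ω_s−ω_c) = −86(ω_r−ω_c),  ω_r=0, ω_c=1
Stage 2: ω_s = 1 − (86/40)(0−1) = 63/20
  ⇒ ω_s²/ω_c² = 63/20
Coupling ω_c² = ω_r¹ ⇒ overall = 23/19 × 63/20 = 1449/380

1449/380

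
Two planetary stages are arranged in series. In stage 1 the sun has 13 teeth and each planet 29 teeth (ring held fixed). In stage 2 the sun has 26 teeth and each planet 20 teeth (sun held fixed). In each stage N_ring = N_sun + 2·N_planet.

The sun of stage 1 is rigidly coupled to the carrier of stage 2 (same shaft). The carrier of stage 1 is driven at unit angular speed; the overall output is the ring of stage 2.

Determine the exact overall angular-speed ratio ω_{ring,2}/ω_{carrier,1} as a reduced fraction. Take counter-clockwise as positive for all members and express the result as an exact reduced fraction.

Stage 1: N_ring = 13 + 2·29 = 71
Stage 1: 13(ω_s−ω_c) = −71(ω_r−ω_c),  ω_r=0, ω_c=1
Stage 1: ω_s = 1 − (71/13)(0−1) = 84/13
  ⇒ ω_s¹/ω_c¹ = 84/13
Stage 2: N_ring = 26 + 2·20 = 66
Stage 2: 26(ω_s−ω_c) = −66(ω_r−ω_c),  ω_s=0, ω_c=1
Stage 2: ω_r = 1 − (26/66)(0−1) = 46/33
  ⇒ ω_r²/ω_c² = 46/33
Coupling ω_c² = ω_s¹ ⇒ overall = 84/13 × 46/33 = 1288/143

1288/143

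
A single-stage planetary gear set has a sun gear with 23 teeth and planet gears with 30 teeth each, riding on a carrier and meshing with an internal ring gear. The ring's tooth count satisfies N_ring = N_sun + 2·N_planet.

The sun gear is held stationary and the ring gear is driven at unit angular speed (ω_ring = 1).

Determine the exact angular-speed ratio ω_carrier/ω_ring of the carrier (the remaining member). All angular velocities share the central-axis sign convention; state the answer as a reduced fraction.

83/106

N_ring = 23 + 2·30 = 83
23(ω_s−ω_c) = −83(ω_r−ω_c),  ω_s=0, ω_r=1
23(0−ω_c) = −83(1−ω_c)  ⇒  106ω_c = 83  ⇒  ω_c = 83/106
ω_c/ω_r = 83/106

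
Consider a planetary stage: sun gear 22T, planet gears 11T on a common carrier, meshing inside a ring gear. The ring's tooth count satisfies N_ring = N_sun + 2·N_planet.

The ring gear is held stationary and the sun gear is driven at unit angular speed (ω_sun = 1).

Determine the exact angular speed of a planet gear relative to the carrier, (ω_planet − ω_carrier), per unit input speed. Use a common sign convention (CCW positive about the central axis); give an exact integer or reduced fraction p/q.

-4/3

N_ring = 22 + 2·11 = 44
22(ω_s−ω_c) = −44(ω_r−ω_c),  ω_r=0, ω_s=1
22(1−ω_c) = −44(0−ω_c)  ⇒  66ω_c = 22  ⇒  ω_c = 1/3
sun–planet: 22·(1−1/3) = −11·(ω_p−ω_c)  ⇒  ω_p−ω_c = −(22/11)·(2/3) = -4/3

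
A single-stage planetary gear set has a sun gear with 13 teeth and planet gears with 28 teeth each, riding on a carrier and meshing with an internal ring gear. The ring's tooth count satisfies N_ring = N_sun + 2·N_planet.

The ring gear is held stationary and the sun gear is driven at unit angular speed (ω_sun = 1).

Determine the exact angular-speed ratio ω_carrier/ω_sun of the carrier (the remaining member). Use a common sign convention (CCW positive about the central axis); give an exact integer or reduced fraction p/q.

13/82

N_ring = 13 + 2·28 = 69
13(ω_s−ω_c) = −69(ω_r−ω_c),  ω_r=0, ω_s=1
13(1−ω_c) = −69(0−ω_c)  ⇒  82ω_c = 13  ⇒  ω_c = 13/82
ω_c/ω_s = 13/82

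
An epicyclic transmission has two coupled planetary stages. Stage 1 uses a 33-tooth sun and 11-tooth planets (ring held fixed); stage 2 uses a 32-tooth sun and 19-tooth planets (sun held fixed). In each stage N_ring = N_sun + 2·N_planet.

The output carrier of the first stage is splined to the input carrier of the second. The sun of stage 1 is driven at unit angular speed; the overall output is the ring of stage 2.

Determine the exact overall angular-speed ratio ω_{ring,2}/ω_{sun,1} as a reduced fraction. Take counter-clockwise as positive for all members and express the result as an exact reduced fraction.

153/280

Stage 1: N_ring = 33 + 2·11 = 55
Stage 1: 33(ω_s−ω_c) = −55(ω_r−ω_c),  ω_r=0, ω_s=1
Stage 1: 33(1−ω_c) = −55(0−ω_c)  ⇒  88ω_c = 33  ⇒  ω_c = 3/8
  ⇒ ω_c¹/ω_s¹ = 3/8
Stage 2: N_ring = 32 + 2·19 = 70
Stage 2: 32(ω_s−ω_c) = −70(ω_r−ω_c),  ω_s=0, ω_c=1
Stage 2: ω_r = 1 − (32/70)(0−1) = 51/35
  ⇒ ω_r²/ω_c² = 51/35
Coupling ω_c² = ω_c¹ ⇒ overall = 3/8 × 51/35 = 153/280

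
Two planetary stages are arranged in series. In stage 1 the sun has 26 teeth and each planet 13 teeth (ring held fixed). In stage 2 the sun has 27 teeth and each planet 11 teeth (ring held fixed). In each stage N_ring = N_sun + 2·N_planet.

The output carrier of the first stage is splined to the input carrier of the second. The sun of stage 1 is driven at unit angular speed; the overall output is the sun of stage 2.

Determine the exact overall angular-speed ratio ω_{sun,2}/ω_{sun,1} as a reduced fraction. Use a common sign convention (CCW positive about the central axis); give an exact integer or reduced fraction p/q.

76/81

Stage 1: N_ring = 26 + 2·13 = 52
Stage 1: 26(ω_s−ω_c) = −52(ω_r−ω_c),  ω_r=0, ω_s=1
Stage 1: 26(1−ω_c) = −52(0−ω_c)  ⇒  78ω_c = 26  ⇒  ω_c = 1/3
  ⇒ ω_c¹/ω_s¹ = 1/3
Stage 2: N_ring = 27 + 2·11 = 49
Stage 2: 27(ω_s−ω_c) = −49(ω_r−ω_c),  ω_r=0, ω_c=1
Stage 2: ω_s = 1 − (49/27)(0−1) = 76/27
  ⇒ ω_s²/ω_c² = 76/27
Coupling ω_c² = ω_c¹ ⇒ overall = 1/3 × 76/27 = 76/81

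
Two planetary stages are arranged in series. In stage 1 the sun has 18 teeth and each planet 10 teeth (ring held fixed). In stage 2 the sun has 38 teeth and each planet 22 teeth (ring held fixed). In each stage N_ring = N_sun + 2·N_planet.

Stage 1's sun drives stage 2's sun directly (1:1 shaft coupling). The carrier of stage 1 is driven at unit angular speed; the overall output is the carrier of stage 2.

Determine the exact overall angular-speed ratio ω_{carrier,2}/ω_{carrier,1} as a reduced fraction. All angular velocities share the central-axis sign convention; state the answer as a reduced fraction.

133/135

Stage 1: N_ring = 18 + 2·10 = 38
Stage 1: 18(ω_s−ω_c) = −38(ω_r−ω_c),  ω_r=0, ω_c=1
Stage 1: ω_s = 1 − (38/18)(0−1) = 28/9
  ⇒ ω_s¹/ω_c¹ = 28/9
Stage 2: N_ring = 38 + 2·22 = 82
Stage 2: 38(ω_s−ω_c) = −82(ω_r−ω_c),  ω_r=0, ω_s=1
Stage 2: 38(1−ω_c) = −82(0−ω_c)  ⇒  120ω_c = 38  ⇒  ω_c = 19/60
  ⇒ ω_c²/ω_s² = 19/60
Coupling ω_s² = ω_s¹ ⇒ overall = 28/9 × 19/60 = 133/135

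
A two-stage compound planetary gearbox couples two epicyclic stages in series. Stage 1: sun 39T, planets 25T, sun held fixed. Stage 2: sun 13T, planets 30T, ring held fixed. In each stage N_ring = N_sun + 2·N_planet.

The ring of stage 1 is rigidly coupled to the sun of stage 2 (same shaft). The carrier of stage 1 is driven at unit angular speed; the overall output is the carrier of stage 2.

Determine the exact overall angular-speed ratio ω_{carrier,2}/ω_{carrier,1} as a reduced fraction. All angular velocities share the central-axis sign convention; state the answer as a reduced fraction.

832/3827

Stage 1: N_ring = 39 + 2·25 = 89
Stage 1: 39(ω_s−ω_c) = −89(ω_r−ω_c),  ω_s=0, ω_c=1
Stage 1: ω_r = 1 − (39/89)(0−1) = 128/89
  ⇒ ω_r¹/ω_c¹ = 128/89
Stage 2: N_ring = 13 + 2·30 = 73
Stage 2: 13(ω_s−ω_c) = −73(ω_r−ω_c),  ω_r=0, ω_s=1
Stage 2: 13(1−ω_c) = −73(0−ω_c)  ⇒  86ω_c = 13  ⇒  ω_c = 13/86
  ⇒ ω_c²/ω_s² = 13/86
Coupling ω_s² = ω_r¹ ⇒ overall = 128/89 × 13/86 = 832/3827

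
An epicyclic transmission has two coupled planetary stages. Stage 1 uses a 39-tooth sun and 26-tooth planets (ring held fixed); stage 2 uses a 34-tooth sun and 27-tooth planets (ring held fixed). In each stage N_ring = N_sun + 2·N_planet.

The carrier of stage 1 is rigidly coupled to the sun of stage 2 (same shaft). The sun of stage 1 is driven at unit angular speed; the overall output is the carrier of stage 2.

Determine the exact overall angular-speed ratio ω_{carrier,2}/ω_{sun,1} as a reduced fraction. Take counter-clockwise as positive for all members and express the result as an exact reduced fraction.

51/610

Stage 1: N_ring = 39 + 2·26 = 91
Stage 1: 39(ω_s−ω_c) = −91(ω_r−ω_c),  ω_r=0, ω_s=1
Stage 1: 39(1−ω_c) = −91(0−ω_c)  ⇒  130ω_c = 39  ⇒  ω_c = 3/10
  ⇒ ω_c¹/ω_s¹ = 3/10
Stage 2: N_ring = 34 + 2·27 = 88
Stage 2: 34(ω_s−ω_c) = −88(ω_r−ω_c),  ω_r=0, ω_s=1
Stage 2: 34(1−ω_c) = −88(0−ω_c)  ⇒  122ω_c = 34  ⇒  ω_c = 17/61
  ⇒ ω_c²/ω_s² = 17/61
Coupling ω_s² = ω_c¹ ⇒ overall = 3/10 × 17/61 = 51/610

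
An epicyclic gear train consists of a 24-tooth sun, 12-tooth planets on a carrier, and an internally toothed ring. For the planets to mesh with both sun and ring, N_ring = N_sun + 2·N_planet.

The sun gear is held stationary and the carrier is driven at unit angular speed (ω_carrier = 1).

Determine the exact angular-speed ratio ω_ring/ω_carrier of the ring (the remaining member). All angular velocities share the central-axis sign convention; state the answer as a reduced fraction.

N_ring = 24 + 2·12 = 48
24(ω_s−ω_c) = −48(ω_r−ω_c),  ω_s=0, ω_c=1
ω_r = 1 − (24/48)(0−1) = 3/2
ω_r/ω_c = 3/2

3/2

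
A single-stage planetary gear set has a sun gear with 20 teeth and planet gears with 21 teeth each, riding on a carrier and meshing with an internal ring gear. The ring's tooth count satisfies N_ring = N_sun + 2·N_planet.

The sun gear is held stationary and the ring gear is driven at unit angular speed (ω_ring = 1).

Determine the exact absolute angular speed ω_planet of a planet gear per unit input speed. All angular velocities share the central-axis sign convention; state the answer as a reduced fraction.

N_ring = 20 + 2·21 = 62
20(ω_s−ω_c) = −62(ω_r−ω_c),  ω_s=0, ω_r=1
20(0−ω_c) = −62(1−ω_c)  ⇒  82ω_c = 62  ⇒  ω_c = 31/41
sun–planet: 20·(0−31/41) = −21·(ω_p−ω_c)  ⇒  ω_p−ω_c = −(20/21)·(-31/41) = 620/861
ω_p = 31/41 + 620/861 = 31/21

31/21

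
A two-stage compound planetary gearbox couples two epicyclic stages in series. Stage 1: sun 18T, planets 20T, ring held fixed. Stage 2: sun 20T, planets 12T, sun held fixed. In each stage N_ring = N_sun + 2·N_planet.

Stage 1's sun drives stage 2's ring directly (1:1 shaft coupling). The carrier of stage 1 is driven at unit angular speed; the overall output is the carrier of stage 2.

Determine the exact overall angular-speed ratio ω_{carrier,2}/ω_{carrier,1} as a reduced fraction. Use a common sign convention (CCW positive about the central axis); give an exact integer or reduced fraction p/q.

209/72

Stage 1: N_ring = 18 + 2·20 = 58
Stage 1: 18(ω_s−ω_c) = −58(ω_r−ω_c),  ω_r=0, ω_c=1
Stage 1: ω_s = 1 − (58/18)(0−1) = 38/9
  ⇒ ω_s¹/ω_c¹ = 38/9
Stage 2: N_ring = 20 + 2·12 = 44
Stage 2: 20(ω_s−ω_c) = −44(ω_r−ω_c),  ω_s=0, ω_r=1
Stage 2: 20(0−ω_c) = −44(1−ω_c)  ⇒  64ω_c = 44  ⇒  ω_c = 11/16
  ⇒ ω_c²/ω_r² = 11/16
Coupling ω_r² = ω_s¹ ⇒ overall = 38/9 × 11/16 = 209/72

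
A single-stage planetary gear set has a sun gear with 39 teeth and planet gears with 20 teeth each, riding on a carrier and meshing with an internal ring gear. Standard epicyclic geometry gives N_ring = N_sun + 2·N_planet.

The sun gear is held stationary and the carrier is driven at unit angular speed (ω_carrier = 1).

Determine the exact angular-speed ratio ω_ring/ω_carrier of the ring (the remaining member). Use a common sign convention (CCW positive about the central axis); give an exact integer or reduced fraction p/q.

N_ring = 39 + 2·20 = 79
39(ω_s−ω_c) = −79(ω_r−ω_c),  ω_s=0, ω_c=1
ω_r = 1 − (39/79)(0−1) = 118/79
ω_r/ω_c = 118/79

118/79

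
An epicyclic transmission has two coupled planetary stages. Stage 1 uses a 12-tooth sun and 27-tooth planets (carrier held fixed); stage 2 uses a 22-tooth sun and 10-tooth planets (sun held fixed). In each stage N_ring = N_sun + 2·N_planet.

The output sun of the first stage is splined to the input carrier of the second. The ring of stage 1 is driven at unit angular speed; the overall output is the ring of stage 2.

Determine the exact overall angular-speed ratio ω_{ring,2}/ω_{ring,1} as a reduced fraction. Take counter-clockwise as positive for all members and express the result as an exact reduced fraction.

Stage 1: N_ring = 12 + 2·27 = 66
Stage 1: 12(ω_s−ω_c) = −66(ω_r−ω_c),  ω_c=0, ω_r=1
Stage 1: ω_s = 0 − (66/12)(1−0) = -11/2
  ⇒ ω_s¹/ω_r¹ = -11/2
Stage 2: N_ring = 22 + 2·10 = 42
Stage 2: 22(ω_s−ω_c) = −42(ω_r−ω_c),  ω_s=0, ω_c=1
Stage 2: ω_r = 1 − (22/42)(0−1) = 32/21
  ⇒ ω_r²/ω_c² = 32/21
Coupling ω_c² = ω_s¹ ⇒ overall = -11/2 × 32/21 = -176/21

-176/21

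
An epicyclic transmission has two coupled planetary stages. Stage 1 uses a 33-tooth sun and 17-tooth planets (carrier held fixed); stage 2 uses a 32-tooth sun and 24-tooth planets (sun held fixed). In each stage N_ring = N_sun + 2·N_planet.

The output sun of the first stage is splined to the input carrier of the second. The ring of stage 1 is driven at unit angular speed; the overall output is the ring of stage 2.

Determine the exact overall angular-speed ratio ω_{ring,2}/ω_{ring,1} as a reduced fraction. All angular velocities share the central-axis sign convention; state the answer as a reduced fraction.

Stage 1: N_ring = 33 + 2·17 = 67
Stage 1: 33(ω_s−ω_c) = −67(ω_r−ω_c),  ω_c=0, ω_r=1
Stage 1: ω_s = 0 − (67/33)(1−0) = -67/33
  ⇒ ω_s¹/ω_r¹ = -67/33
Stage 2: N_ring = 32 + 2·24 = 80
Stage 2: 32(ω_s−ω_c) = −80(ω_r−ω_c),  ω_s=0, ω_c=1
Stage 2: ω_r = 1 − (32/80)(0−1) = 7/5
  ⇒ ω_r²/ω_c² = 7/5
Coupling ω_c² = ω_s¹ ⇒ overall = -67/33 × 7/5 = -469/165

-469/165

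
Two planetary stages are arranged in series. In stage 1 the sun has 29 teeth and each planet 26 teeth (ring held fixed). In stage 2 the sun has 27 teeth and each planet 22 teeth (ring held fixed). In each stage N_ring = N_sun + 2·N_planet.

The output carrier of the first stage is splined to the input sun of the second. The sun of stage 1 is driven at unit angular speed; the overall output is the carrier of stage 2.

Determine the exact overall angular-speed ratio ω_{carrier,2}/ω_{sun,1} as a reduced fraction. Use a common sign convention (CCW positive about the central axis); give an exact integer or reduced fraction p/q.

Stage 1: N_ring = 29 + 2·26 = 81
Stage 1: 29(ω_s−ω_c) = −81(ω_r−ω_c),  ω_r=0, ω_s=1
Stage 1: 29(1−ω_c) = −81(0−ω_c)  ⇒  110ω_c = 29  ⇒  ω_c = 29/110
  ⇒ ω_c¹/ω_s¹ = 29/110
Stage 2: N_ring = 27 + 2·22 = 71
Stage 2: 27(ω_s−ω_c) = −71(ω_r−ω_c),  ω_r=0, ω_s=1
Stage 2: 27(1−ω_c) = −71(0−ω_c)  ⇒  98ω_c = 27  ⇒  ω_c = 27/98
  ⇒ ω_c²/ω_s² = 27/98
Coupling ω_s² = ω_c¹ ⇒ overall = 29/110 × 27/98 = 783/10780

783/10780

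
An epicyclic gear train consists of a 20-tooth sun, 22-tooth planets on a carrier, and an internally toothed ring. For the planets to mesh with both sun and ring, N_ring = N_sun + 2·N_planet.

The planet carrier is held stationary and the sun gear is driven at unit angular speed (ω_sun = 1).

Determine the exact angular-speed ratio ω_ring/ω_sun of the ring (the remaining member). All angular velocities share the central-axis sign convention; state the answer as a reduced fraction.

N_ring = 20 + 2·22 = 64
20(ω_s−ω_c) = −64(ω_r−ω_c),  ω_c=0, ω_s=1
ω_r = 0 − (20/64)(1−0) = -5/16
ω_r/ω_s = -5/16

-5/16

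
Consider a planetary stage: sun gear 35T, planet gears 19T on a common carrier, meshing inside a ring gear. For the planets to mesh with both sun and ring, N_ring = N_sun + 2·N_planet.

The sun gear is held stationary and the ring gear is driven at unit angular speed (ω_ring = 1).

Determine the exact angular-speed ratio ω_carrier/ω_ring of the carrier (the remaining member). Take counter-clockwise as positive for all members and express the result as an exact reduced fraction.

N_ring = 35 + 2·19 = 73
35(ω_s−ω_c) = −73(ω_r−ω_c),  ω_s=0, ω_r=1
35(0−ω_c) = −73(1−ω_c)  ⇒  108ω_c = 73  ⇒  ω_c = 73/108
ω_c/ω_r = 73/108

73/108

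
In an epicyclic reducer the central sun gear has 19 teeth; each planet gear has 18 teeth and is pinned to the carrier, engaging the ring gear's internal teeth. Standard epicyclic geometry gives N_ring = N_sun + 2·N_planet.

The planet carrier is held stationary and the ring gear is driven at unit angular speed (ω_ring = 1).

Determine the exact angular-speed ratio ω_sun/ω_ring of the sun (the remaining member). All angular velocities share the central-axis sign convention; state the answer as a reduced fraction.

N_ring = 19 + 2·18 = 55
19(ω_s−ω_c) = −55(ω_r−ω_c),  ω_c=0, ω_r=1
ω_s = 0 − (55/19)(1−0) = -55/19
ω_s/ω_r = -55/19

-55/19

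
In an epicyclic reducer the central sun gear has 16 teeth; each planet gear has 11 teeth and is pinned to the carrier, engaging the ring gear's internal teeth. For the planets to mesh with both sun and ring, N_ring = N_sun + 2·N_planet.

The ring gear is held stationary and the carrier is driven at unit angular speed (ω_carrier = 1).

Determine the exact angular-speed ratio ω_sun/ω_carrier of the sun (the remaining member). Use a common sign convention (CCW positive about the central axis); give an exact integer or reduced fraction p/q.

N_ring = 16 + 2·11 = 38
16(ω_s−ω_c) = −38(ω_r−ω_c),  ω_r=0, ω_c=1
ω_s = 1 − (38/16)(0−1) = 27/8
ω_s/ω_c = 27/8

27/8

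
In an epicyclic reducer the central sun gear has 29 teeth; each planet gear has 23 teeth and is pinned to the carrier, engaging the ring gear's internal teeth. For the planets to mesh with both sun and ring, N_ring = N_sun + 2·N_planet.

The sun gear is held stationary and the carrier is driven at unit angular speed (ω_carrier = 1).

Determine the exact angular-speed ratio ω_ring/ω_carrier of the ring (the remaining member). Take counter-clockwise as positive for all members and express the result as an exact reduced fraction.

N_ring = 29 + 2·23 = 75
29(ω_s−ω_c) = −75(ω_r−ω_c),  ω_s=0, ω_c=1
ω_r = 1 − (29/75)(0−1) = 104/75
ω_r/ω_c = 104/75

104/75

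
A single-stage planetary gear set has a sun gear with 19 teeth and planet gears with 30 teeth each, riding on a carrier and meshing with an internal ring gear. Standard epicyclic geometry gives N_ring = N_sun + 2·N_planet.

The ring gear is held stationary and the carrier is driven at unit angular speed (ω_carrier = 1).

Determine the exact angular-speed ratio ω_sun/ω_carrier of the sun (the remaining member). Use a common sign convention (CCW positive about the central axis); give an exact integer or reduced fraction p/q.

N_ring = 19 + 2·30 = 79
19(ω_s−ω_c) = −79(ω_r−ω_c),  ω_r=0, ω_c=1
ω_s = 1 − (79/19)(0−1) = 98/19
ω_s/ω_c = 98/19

98/19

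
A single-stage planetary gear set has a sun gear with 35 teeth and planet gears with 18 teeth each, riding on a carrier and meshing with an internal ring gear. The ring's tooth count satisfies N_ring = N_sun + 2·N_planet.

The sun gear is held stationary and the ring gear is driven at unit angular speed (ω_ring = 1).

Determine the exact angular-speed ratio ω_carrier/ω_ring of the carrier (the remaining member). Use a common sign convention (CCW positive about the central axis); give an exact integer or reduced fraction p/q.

71/106

N_ring = 35 + 2·18 = 71
35(ω_s−ω_c) = −71(ω_r−ω_c),  ω_s=0, ω_r=1
35(0−ω_c) = −71(1−ω_c)  ⇒  106ω_c = 71  ⇒  ω_c = 71/106
ω_c/ω_r = 71/106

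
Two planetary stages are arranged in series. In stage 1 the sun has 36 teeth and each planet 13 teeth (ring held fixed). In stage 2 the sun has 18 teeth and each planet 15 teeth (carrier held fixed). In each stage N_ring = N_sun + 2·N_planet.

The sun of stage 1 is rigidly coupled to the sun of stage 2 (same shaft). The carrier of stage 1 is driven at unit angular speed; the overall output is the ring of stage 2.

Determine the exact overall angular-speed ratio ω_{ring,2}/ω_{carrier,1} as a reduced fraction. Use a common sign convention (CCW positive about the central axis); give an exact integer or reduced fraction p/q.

Stage 1: N_ring = 36 + 2·13 = 62
Stage 1: 36(ω_s−ω_c) = −62(ω_r−ω_c),  ω_r=0, ω_c=1
Stage 1: ω_s = 1 − (62/36)(0−1) = 49/18
  ⇒ ω_s¹/ω_c¹ = 49/18
Stage 2: N_ring = 18 + 2·15 = 48
Stage 2: 18(ω_s−ω_c) = −48(ω_r−ω_c),  ω_c=0, ω_s=1
Stage 2: ω_r = 0 − (18/48)(1−0) = -3/8
  ⇒ ω_r²/ω_s² = -3/8
Coupling ω_s² = ω_s¹ ⇒ overall = 49/18 × -3/8 = -49/48

-49/48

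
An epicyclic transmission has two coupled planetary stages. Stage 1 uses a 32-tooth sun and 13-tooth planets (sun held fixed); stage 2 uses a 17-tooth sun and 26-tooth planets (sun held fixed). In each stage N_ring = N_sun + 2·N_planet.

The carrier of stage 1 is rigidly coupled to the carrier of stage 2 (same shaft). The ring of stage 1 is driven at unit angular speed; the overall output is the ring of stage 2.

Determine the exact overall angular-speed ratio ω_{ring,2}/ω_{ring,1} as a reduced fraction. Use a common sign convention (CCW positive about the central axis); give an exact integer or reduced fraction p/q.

Stage 1: N_ring = 32 + 2·13 = 58
Stage 1: 32(ω_s−ω_c) = −58(ω_r−ω_c),  ω_s=0, ω_r=1
Stage 1: 32(0−ω_c) = −58(1−ω_c)  ⇒  90ω_c = 58  ⇒  ω_c = 29/45
  ⇒ ω_c¹/ω_r¹ = 29/45
Stage 2: N_ring = 17 + 2·26 = 69
Stage 2: 17(ω_s−ω_c) = −69(ω_r−ω_c),  ω_s=0, ω_c=1
Stage 2: ω_r = 1 − (17/69)(0−1) = 86/69
  ⇒ ω_r²/ω_c² = 86/69
Coupling ω_c² = ω_c¹ ⇒ overall = 29/45 × 86/69 = 2494/3105

2494/3105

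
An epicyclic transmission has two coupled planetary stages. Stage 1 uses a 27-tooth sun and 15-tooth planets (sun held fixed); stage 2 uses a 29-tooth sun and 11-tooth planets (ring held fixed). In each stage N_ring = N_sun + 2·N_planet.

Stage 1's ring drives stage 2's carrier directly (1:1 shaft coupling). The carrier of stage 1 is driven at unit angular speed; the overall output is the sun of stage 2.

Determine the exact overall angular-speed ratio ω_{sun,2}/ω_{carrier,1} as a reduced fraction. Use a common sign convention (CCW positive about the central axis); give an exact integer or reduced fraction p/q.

2240/551

Stage 1: N_ring = 27 + 2·15 = 57
Stage 1: 27(ω_s−ω_c) = −57(ω_r−ω_c),  ω_s=0, ω_c=1
Stage 1: ω_r = 1 − (27/57)(0−1) = 28/19
  ⇒ ω_r¹/ω_c¹ = 28/19
Stage 2: N_ring = 29 + 2·11 = 51
Stage 2: 29(ω_s−ω_c) = −51(ω_r−ω_c),  ω_r=0, ω_c=1
Stage 2: ω_s = 1 − (51/29)(0−1) = 80/29
  ⇒ ω_s²/ω_c² = 80/29
Coupling ω_c² = ω_r¹ ⇒ overall = 28/19 × 80/29 = 2240/551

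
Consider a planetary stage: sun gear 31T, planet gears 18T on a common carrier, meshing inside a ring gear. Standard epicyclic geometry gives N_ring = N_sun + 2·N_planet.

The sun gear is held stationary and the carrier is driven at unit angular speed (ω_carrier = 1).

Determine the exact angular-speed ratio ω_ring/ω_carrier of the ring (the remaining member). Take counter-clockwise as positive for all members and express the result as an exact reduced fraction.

98/67

N_ring = 31 + 2·18 = 67
31(ω_s−ω_c) = −67(ω_r−ω_c),  ω_s=0, ω_c=1
ω_r = 1 − (31/67)(0−1) = 98/67
ω_r/ω_c = 98/67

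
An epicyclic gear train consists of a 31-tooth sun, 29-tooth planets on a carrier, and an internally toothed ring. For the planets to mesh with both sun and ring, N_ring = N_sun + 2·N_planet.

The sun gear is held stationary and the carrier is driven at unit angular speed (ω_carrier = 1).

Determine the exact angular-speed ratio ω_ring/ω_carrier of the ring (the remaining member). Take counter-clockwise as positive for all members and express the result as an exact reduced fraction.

N_ring = 31 + 2·29 = 89
31(ω_s−ω_c) = −89(ω_r−ω_c),  ω_s=0, ω_c=1
ω_r = 1 − (31/89)(0−1) = 120/89
ω_r/ω_c = 120/89

120/89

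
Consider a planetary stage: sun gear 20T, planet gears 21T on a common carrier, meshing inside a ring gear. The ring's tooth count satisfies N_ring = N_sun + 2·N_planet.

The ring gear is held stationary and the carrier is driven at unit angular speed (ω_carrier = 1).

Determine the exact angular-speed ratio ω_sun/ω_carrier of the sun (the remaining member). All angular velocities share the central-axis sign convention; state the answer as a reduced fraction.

N_ring = 20 + 2·21 = 62
20(ω_s−ω_c) = −62(ω_r−ω_c),  ω_r=0, ω_c=1
ω_s = 1 − (62/20)(0−1) = 41/10
ω_s/ω_c = 41/10

41/10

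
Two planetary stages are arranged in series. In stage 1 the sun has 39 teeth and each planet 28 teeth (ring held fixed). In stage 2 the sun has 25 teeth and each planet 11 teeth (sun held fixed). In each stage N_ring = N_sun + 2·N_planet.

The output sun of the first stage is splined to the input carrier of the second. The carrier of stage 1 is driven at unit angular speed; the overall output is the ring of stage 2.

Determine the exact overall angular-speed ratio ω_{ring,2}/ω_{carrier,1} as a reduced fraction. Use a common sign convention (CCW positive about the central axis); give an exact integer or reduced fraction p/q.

Stage 1: N_ring = 39 + 2·28 = 95
Stage 1: 39(ω_s−ω_c) = −95(ω_r−ω_c),  ω_r=0, ω_c=1
Stage 1: ω_s = 1 − (95/39)(0−1) = 134/39
  ⇒ ω_s¹/ω_c¹ = 134/39
Stage 2: N_ring = 25 + 2·11 = 47
Stage 2: 25(ω_s−ω_c) = −47(ω_r−ω_c),  ω_s=0, ω_c=1
Stage 2: ω_r = 1 − (25/47)(0−1) = 72/47
  ⇒ ω_r²/ω_c² = 72/47
Coupling ω_c² = ω_s¹ ⇒ overall = 134/39 × 72/47 = 3216/611

3216/611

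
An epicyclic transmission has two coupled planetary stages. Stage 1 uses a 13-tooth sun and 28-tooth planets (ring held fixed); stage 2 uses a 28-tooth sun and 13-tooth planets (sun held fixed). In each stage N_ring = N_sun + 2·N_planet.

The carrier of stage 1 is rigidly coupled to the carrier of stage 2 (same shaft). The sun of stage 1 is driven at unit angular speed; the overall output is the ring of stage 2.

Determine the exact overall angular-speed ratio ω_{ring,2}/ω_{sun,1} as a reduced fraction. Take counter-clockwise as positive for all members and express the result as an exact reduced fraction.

Stage 1: N_ring = 13 + 2·28 = 69
Stage 1: 13(ω_s−ω_c) = −69(ω_r−ω_c),  ω_r=0, ω_s=1
Stage 1: 13(1−ω_c) = −69(0−ω_c)  ⇒  82ω_c = 13  ⇒  ω_c = 13/82
  ⇒ ω_c¹/ω_s¹ = 13/82
Stage 2: N_ring = 28 + 2·13 = 54
Stage 2: 28(ω_s−ω_c) = −54(ω_r−ω_c),  ω_s=0, ω_c=1
Stage 2: ω_r = 1 − (28/54)(0−1) = 41/27
  ⇒ ω_r²/ω_c² = 41/27
Coupling ω_c² = ω_c¹ ⇒ overall = 13/82 × 41/27 = 13/54

13/54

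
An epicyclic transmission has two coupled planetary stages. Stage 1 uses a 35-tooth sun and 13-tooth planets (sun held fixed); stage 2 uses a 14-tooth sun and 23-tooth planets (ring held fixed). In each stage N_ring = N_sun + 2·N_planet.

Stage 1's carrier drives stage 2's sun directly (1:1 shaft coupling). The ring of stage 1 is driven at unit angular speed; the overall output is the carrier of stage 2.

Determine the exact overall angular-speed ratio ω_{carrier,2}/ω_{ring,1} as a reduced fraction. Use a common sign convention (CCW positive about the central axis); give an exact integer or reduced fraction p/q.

427/3552

Stage 1: N_ring = 35 + 2·13 = 61
Stage 1: 35(ω_s−ω_c) = −61(ω_r−ω_c),  ω_s=0, ω_r=1
Stage 1: 35(0−ω_c) = −61(1−ω_c)  ⇒  96ω_c = 61  ⇒  ω_c = 61/96
  ⇒ ω_c¹/ω_r¹ = 61/96
Stage 2: N_ring = 14 + 2·23 = 60
Stage 2: 14(ω_s−ω_c) = −60(ω_r−ω_c),  ω_r=0, ω_s=1
Stage 2: 14(1−ω_c) = −60(0−ω_c)  ⇒  74ω_c = 14  ⇒  ω_c = 7/37
  ⇒ ω_c²/ω_s² = 7/37
Coupling ω_s² = ω_c¹ ⇒ overall = 61/96 × 7/37 = 427/3552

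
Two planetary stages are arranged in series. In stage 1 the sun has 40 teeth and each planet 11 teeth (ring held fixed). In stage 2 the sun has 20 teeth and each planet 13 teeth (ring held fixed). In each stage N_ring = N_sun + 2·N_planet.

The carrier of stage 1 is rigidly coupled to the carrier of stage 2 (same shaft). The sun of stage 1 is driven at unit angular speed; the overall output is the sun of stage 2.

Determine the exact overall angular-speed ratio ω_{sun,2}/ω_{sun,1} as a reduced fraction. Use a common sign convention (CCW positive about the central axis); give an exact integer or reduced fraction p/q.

22/17

Stage 1: N_ring = 40 + 2·11 = 62
Stage 1: 40(ω_s−ω_c) = −62(ω_r−ω_c),  ω_r=0, ω_s=1
Stage 1: 40(1−ω_c) = −62(0−ω_c)  ⇒  102ω_c = 40  ⇒  ω_c = 20/51
  ⇒ ω_c¹/ω_s¹ = 20/51
Stage 2: N_ring = 20 + 2·13 = 46
Stage 2: 20(ω_s−ω_c) = −46(ω_r−ω_c),  ω_r=0, ω_c=1
Stage 2: ω_s = 1 − (46/20)(0−1) = 33/10
  ⇒ ω_s²/ω_c² = 33/10
Coupling ω_c² = ω_c¹ ⇒ overall = 20/51 × 33/10 = 22/17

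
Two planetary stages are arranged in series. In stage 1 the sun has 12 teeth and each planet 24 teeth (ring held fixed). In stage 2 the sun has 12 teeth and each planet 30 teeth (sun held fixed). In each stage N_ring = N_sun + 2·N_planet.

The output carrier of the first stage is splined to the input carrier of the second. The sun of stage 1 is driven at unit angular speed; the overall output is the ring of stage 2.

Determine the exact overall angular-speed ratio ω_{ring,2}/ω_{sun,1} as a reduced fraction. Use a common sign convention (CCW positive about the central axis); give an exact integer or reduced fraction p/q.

7/36

Stage 1: N_ring = 12 + 2·24 = 60
Stage 1: 12(ω_s−ω_c) = −60(ω_r−ω_c),  ω_r=0, ω_s=1
Stage 1: 12(1−ω_c) = −60(0−ω_c)  ⇒  72ω_c = 12  ⇒  ω_c = 1/6
  ⇒ ω_c¹/ω_s¹ = 1/6
Stage 2: N_ring = 12 + 2·30 = 72
Stage 2: 12(ω_s−ω_c) = −72(ω_r−ω_c),  ω_s=0, ω_c=1
Stage 2: ω_r = 1 − (12/72)(0−1) = 7/6
  ⇒ ω_r²/ω_c² = 7/6
Coupling ω_c² = ω_c¹ ⇒ overall = 1/6 × 7/6 = 7/36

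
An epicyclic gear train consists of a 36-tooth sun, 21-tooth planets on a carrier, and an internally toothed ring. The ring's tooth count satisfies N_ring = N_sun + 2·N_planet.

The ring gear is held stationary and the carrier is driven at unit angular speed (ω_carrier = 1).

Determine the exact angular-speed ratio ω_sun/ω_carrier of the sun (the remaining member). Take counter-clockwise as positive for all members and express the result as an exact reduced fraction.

N_ring = 36 + 2·21 = 78
36(ω_s−ω_c) = −78(ω_r−ω_c),  ω_r=0, ω_c=1
ω_s = 1 − (78/36)(0−1) = 19/6
ω_s/ω_c = 19/6

19/6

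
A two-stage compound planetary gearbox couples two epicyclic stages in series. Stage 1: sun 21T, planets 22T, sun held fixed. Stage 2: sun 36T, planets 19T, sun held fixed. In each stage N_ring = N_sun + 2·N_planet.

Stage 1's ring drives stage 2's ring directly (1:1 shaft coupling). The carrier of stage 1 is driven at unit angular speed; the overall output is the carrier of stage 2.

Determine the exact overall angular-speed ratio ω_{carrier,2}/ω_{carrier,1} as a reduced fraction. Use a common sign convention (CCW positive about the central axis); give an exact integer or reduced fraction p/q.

Stage 1: N_ring = 21 + 2·22 = 65
Stage 1: 21(ω_s−ω_c) = −65(ω_r−ω_c),  ω_s=0, ω_c=1
Stage 1: ω_r = 1 − (21/65)(0−1) = 86/65
  ⇒ ω_r¹/ω_c¹ = 86/65
Stage 2: N_ring = 36 + 2·19 = 74
Stage 2: 36(ω_s−ω_c) = −74(ω_r−ω_c),  ω_s=0, ω_r=1
Stage 2: 36(0−ω_c) = −74(1−ω_c)  ⇒  110ω_c = 74  ⇒  ω_c = 37/55
  ⇒ ω_c²/ω_r² = 37/55
Coupling ω_r² = ω_r¹ ⇒ overall = 86/65 × 37/55 = 3182/3575

3182/3575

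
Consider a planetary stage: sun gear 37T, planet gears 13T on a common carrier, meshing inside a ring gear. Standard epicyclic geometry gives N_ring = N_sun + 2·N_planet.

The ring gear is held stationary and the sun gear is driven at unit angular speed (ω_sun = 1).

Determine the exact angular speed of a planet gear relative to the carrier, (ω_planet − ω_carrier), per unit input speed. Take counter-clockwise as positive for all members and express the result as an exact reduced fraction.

N_ring = 37 + 2·13 = 63
37(ω_s−ω_c) = −63(ω_r−ω_c),  ω_r=0, ω_s=1
37(1−ω_c) = −63(0−ω_c)  ⇒  100ω_c = 37  ⇒  ω_c = 37/100
sun–planet: 37·(1−37/100) = −13·(ω_p−ω_c)  ⇒  ω_p−ω_c = −(37/13)·(63/100) = -2331/1300

-2331/1300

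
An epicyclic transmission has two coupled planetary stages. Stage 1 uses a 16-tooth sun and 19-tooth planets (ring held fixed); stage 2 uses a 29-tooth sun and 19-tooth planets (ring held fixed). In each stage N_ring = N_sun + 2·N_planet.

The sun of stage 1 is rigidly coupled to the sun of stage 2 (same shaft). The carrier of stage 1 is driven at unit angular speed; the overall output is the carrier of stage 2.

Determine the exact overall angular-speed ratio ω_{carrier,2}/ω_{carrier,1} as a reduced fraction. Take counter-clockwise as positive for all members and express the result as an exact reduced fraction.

1015/768

Stage 1: N_ring = 16 + 2·19 = 54
Stage 1: 16(ω_s−ω_c) = −54(ω_r−ω_c),  ω_r=0, ω_c=1
Stage 1: ω_s = 1 − (54/16)(0−1) = 35/8
  ⇒ ω_s¹/ω_c¹ = 35/8
Stage 2: N_ring = 29 + 2·19 = 67
Stage 2: 29(ω_s−ω_c) = −67(ω_r−ω_c),  ω_r=0, ω_s=1
Stage 2: 29(1−ω_c) = −67(0−ω_c)  ⇒  96ω_c = 29  ⇒  ω_c = 29/96
  ⇒ ω_c²/ω_s² = 29/96
Coupling ω_s² = ω_s¹ ⇒ overall = 35/8 × 29/96 = 1015/768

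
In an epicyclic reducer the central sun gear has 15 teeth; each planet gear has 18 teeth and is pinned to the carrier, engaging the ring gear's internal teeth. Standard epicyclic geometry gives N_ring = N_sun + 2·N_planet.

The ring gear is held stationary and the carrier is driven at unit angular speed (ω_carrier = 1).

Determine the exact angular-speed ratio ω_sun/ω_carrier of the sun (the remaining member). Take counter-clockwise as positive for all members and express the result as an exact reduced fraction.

22/5

N_ring = 15 + 2·18 = 51
15(ω_s−ω_c) = −51(ω_r−ω_c),  ω_r=0, ω_c=1
ω_s = 1 − (51/15)(0−1) = 22/5
ω_s/ω_c = 22/5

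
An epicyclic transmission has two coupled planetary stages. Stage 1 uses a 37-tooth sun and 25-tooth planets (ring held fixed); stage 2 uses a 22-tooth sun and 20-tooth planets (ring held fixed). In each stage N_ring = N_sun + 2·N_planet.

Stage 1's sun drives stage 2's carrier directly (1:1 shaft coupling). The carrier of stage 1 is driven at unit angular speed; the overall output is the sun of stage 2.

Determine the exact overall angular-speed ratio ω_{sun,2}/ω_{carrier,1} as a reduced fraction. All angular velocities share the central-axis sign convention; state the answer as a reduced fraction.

Stage 1: N_ring = 37 + 2·25 = 87
Stage 1: 37(ω_s−ω_c) = −87(ω_r−ω_c),  ω_r=0, ω_c=1
Stage 1: ω_s = 1 − (87/37)(0−1) = 124/37
  ⇒ ω_s¹/ω_c¹ = 124/37
Stage 2: N_ring = 22 + 2·20 = 62
Stage 2: 22(ω_s−ω_c) = −62(ω_r−ω_c),  ω_r=0, ω_c=1
Stage 2: ω_s = 1 − (62/22)(0−1) = 42/11
  ⇒ ω_s²/ω_c² = 42/11
Coupling ω_c² = ω_s¹ ⇒ overall = 124/37 × 42/11 = 5208/407

5208/407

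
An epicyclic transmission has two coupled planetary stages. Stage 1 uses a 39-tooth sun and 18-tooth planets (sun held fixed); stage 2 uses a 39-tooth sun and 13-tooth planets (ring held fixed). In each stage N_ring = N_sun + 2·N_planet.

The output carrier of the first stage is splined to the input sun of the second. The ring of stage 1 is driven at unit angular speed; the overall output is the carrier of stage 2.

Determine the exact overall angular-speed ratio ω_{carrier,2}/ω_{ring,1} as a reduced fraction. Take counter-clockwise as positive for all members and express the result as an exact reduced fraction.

Stage 1: N_ring = 39 + 2·18 = 75
Stage 1: 39(ω_s−ω_c) = −75(ω_r−ω_c),  ω_s=0, ω_r=1
Stage 1: 39(0−ω_c) = −75(1−ω_c)  ⇒  114ω_c = 75  ⇒  ω_c = 25/38
  ⇒ ω_c¹/ω_r¹ = 25/38
Stage 2: N_ring = 39 + 2·13 = 65
Stage 2: 39(ω_s−ω_c) = −65(ω_r−ω_c),  ω_r=0, ω_s=1
Stage 2: 39(1−ω_c) = −65(0−ω_c)  ⇒  104ω_c = 39  ⇒  ω_c = 3/8
  ⇒ ω_c²/ω_s² = 3/8
Coupling ω_s² = ω_c¹ ⇒ overall = 25/38 × 3/8 = 75/304

75/304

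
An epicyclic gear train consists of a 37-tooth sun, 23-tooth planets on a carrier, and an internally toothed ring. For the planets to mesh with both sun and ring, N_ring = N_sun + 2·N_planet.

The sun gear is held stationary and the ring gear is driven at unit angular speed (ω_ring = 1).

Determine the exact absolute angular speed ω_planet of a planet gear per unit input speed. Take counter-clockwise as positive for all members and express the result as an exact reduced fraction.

83/46

N_ring = 37 + 2·23 = 83
37(ω_s−ω_c) = −83(ω_r−ω_c),  ω_s=0, ω_r=1
37(0−ω_c) = −83(1−ω_c)  ⇒  120ω_c = 83  ⇒  ω_c = 83/120
sun–planet: 37·(0−83/120) = −23·(ω_p−ω_c)  ⇒  ω_p−ω_c = −(37/23)·(-83/120) = 3071/2760
ω_p = 83/120 + 3071/2760 = 83/46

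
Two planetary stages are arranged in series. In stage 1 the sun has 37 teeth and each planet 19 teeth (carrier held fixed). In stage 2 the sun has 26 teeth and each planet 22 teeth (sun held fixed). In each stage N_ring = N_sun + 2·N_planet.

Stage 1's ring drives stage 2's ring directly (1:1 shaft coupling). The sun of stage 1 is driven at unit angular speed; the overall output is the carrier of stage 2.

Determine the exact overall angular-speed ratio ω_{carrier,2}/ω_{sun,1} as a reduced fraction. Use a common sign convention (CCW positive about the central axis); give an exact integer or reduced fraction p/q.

Stage 1: N_ring = 37 + 2·19 = 75
Stage 1: 37(ω_s−ω_c) = −75(ω_r−ω_c),  ω_c=0, ω_s=1
Stage 1: ω_r = 0 − (37/75)(1−0) = -37/75
  ⇒ ω_r¹/ω_s¹ = -37/75
Stage 2: N_ring = 26 + 2·22 = 70
Stage 2: 26(ω_s−ω_c) = −70(ω_r−ω_c),  ω_s=0, ω_r=1
Stage 2: 26(0−ω_c) = −70(1−ω_c)  ⇒  96ω_c = 70  ⇒  ω_c = 35/48
  ⇒ ω_c²/ω_r² = 35/48
Coupling ω_r² = ω_r¹ ⇒ overall = -37/75 × 35/48 = -259/720

-259/720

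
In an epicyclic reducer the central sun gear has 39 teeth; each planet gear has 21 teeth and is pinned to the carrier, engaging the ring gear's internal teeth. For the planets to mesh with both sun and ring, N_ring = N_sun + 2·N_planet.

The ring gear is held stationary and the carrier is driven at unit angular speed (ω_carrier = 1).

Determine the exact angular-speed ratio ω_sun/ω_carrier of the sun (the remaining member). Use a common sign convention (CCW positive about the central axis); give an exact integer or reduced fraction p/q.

N_ring = 39 + 2·21 = 81
39(ω_s−ω_c) = −81(ω_r−ω_c),  ω_r=0, ω_c=1
ω_s = 1 − (81/39)(0−1) = 40/13
ω_s/ω_c = 40/13

40/13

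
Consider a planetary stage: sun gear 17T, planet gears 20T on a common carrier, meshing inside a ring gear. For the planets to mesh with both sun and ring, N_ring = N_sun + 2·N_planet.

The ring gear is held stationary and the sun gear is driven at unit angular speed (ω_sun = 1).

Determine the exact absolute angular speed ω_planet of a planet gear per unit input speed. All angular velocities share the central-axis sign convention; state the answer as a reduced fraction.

N_ring = 17 + 2·20 = 57
17(ω_s−ω_c) = −57(ω_r−ω_c),  ω_r=0, ω_s=1
17(1−ω_c) = −57(0−ω_c)  ⇒  74ω_c = 17  ⇒  ω_c = 17/74
sun–planet: 17·(1−17/74) = −20·(ω_p−ω_c)  ⇒  ω_p−ω_c = −(17/20)·(57/74) = -969/1480
ω_p = 17/74 − 969/1480 = -17/40

-17/40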